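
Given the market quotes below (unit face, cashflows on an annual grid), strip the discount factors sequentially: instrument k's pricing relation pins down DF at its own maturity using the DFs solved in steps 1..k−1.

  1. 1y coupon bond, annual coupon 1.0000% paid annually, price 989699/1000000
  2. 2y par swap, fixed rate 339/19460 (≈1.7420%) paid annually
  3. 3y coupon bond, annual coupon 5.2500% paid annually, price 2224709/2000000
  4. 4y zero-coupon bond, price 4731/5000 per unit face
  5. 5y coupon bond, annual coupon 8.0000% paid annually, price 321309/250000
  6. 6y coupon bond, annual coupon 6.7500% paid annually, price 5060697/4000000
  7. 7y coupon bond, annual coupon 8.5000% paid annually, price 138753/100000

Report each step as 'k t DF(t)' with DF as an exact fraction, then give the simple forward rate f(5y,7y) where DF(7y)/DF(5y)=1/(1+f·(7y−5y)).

step 1 [1y] bond c/1=1/100: DF=(989699/1000000 − 1/100·(0))/(1+1/100) = 9799/10000 ≈ 0.979900
step 2 [2y] swap r/1=339/19460: DF=(1 − 339/19460·(0.979900))/(1+339/19460) = 9661/10000 ≈ 0.966100
step 3 [3y] bond c/1=21/400: DF=(2224709/2000000 − 21/400·(0.979900+0.966100))/(1+21/400) = 4799/5000 ≈ 0.959800
step 4 [4y] zero: DF = P = 4731/5000 ≈ 0.946200
step 5 [5y] bond c/1=2/25: DF=(321309/250000 − 2/25·(0.979900+0.966100+0.959800+0.946200))/(1+2/25) = 9047/10000 ≈ 0.904700
step 6 [6y] bond c/1=27/400: DF=(5060697/4000000 − 27/400·(0.979900+0.966100+0.959800+0.946200+0.904700))/(1+27/400) = 2211/2500 ≈ 0.884400
step 7 [7y] bond c/1=17/200: DF=(138753/100000 − 17/200·(0.979900+0.966100+0.959800+0.946200+0.904700+0.884400))/(1+17/200) = 8369/10000 ≈ 0.836900

1 1 9799/10000
2 2 9661/10000
3 3 4799/5000
4 4 4731/5000
5 5 9047/10000
6 6 2211/2500
7 7 8369/10000
f(5y,7y) = ((9047/10000)/(8369/10000) − 1)/(2) = 339/8369 ≈ 4.0507%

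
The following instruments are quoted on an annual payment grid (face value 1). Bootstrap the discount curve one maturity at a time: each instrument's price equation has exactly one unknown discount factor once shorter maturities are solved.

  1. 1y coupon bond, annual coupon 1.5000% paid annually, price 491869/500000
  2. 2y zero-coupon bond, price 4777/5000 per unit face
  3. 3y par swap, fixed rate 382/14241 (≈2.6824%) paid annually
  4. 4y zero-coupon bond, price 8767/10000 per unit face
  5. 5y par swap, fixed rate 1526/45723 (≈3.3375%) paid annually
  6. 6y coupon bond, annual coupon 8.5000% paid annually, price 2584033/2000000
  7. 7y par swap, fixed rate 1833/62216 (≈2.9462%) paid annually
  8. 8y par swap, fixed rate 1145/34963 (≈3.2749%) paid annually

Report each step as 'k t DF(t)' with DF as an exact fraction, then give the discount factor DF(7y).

step 1 [1y] bond c/1=3/200: DF=(491869/500000 − 3/200·(0))/(1+3/200) = 2423/2500 ≈ 0.969200
step 2 [2y] zero: DF = P = 4777/5000 ≈ 0.955400
step 3 [3y] swap r/1=382/14241: DF=(1 − 382/14241·(0.969200+0.955400))/(1+382/14241) = 2309/2500 ≈ 0.923600
step 4 [4y] zero: DF = P = 8767/10000 ≈ 0.876700
step 5 [5y] swap r/1=1526/45723: DF=(1 − 1526/45723·(0.969200+0.955400+0.923600+0.876700))/(1+1526/45723) = 4237/5000 ≈ 0.847400
step 6 [6y] bond c/1=17/200: DF=(2584033/2000000 − 17/200·(0.969200+0.955400+0.923600+0.876700+0.847400))/(1+17/200) = 4163/5000 ≈ 0.832600
step 7 [7y] swap r/1=1833/62216: DF=(1 − 1833/62216·(0.969200+0.955400+0.923600+0.876700+0.847400+0.832600))/(1+1833/62216) = 8167/10000 ≈ 0.816700
step 8 [8y] swap r/1=1145/34963: DF=(1 − 1145/34963·(0.969200+0.955400+0.923600+0.876700+0.847400+0.832600+0.816700))/(1+1145/34963) = 771/1000 ≈ 0.771000

1 1 2423/2500
2 2 4777/5000
3 3 2309/2500
4 4 8767/10000
5 5 4237/5000
6 6 4163/5000
7 7 8167/10000
8 8 771/1000
DF(7y) = 8167/10000 ≈ 0.816700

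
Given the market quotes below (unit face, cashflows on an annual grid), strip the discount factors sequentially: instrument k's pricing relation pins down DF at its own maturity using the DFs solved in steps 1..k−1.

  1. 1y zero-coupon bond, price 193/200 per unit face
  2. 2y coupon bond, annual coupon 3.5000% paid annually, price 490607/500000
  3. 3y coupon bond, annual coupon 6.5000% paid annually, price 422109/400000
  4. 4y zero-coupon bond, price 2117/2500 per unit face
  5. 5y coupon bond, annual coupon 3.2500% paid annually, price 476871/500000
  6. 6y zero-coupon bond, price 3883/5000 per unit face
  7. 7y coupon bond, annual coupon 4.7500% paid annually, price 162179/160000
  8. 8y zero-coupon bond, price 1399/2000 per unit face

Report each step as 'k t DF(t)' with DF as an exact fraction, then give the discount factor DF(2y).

1 1 193/200
2 2 4577/5000
3 3 8761/10000
4 4 2117/2500
5 5 8103/10000
6 6 3883/5000
7 7 7323/10000
8 8 1399/2000
DF(2y) = 4577/5000 ≈ 0.915400

step 1 [1y] zero: DF = P = 193/200 ≈ 0.965000
step 2 [2y] bond c/1=7/200: DF=(490607/500000 − 7/200·(0.965000))/(1+7/200) = 4577/5000 ≈ 0.915400
step 3 [3y] bond c/1=13/200: DF=(422109/400000 − 13/200·(0.965000+0.915400))/(1+13/200) = 8761/10000 ≈ 0.876100
step 4 [4y] zero: DF = P = 2117/2500 ≈ 0.846800
step 5 [5y] bond c/1=13/400: DF=(476871/500000 − 13/400·(0.965000+0.915400+0.876100+0.846800))/(1+13/400) = 8103/10000 ≈ 0.810300
step 6 [6y] zero: DF = P = 3883/5000 ≈ 0.776600
step 7 [7y] bond c/1=19/400: DF=(162179/160000 − 19/400·(0.965000+0.915400+0.876100+0.846800+0.810300+0.776600))/(1+19/400) = 7323/10000 ≈ 0.732300
step 8 [8y] zero: DF = P = 1399/2000 ≈ 0.699500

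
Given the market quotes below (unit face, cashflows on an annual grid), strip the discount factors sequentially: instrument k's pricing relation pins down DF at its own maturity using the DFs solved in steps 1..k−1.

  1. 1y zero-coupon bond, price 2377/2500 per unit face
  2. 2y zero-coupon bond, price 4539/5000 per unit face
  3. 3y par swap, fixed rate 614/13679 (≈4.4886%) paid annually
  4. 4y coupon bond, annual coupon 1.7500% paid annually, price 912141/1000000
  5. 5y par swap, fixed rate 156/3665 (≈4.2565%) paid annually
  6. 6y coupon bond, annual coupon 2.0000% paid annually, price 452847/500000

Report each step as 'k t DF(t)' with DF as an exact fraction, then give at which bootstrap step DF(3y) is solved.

1 1 2377/2500
2 2 4539/5000
3 3 2193/2500
4 4 4247/5000
5 5 508/625
6 6 8017/10000
DF(3y) is solved at step 3

step 1 [1y] zero: DF = P = 2377/2500 ≈ 0.950800
step 2 [2y] zero: DF = P = 4539/5000 ≈ 0.907800
step 3 [3y] swap r/1=614/13679: DF=(1 − 614/13679·(0.950800+0.907800))/(1+614/13679) = 2193/2500 ≈ 0.877200
step 4 [4y] bond c/1=7/400: DF=(912141/1000000 − 7/400·(0.950800+0.907800+0.877200))/(1+7/400) = 4247/5000 ≈ 0.849400
step 5 [5y] swap r/1=156/3665: DF=(1 − 156/3665·(0.950800+0.907800+0.877200+0.849400))/(1+156/3665) = 508/625 ≈ 0.812800
step 6 [6y] bond c/1=1/50: DF=(452847/500000 − 1/50·(0.950800+0.907800+0.877200+0.849400+0.812800))/(1+1/50) = 8017/10000 ≈ 0.801700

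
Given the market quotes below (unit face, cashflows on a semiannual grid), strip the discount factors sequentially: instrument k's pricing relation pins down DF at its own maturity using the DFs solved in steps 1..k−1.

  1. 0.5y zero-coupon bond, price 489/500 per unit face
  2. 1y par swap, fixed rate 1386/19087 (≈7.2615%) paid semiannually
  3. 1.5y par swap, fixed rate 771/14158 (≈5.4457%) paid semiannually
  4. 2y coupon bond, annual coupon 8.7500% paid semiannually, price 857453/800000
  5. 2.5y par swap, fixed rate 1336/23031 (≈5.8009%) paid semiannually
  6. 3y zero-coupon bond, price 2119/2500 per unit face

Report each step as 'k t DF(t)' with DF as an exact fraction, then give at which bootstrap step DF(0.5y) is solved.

1 1/2 489/500
2 1 9307/10000
3 3/2 9229/10000
4 2 4541/5000
5 5/2 1083/1250
6 3 2119/2500
DF(0.5y) is solved at step 1

step 1 [0.5y] zero: DF = P = 489/500 ≈ 0.978000
step 2 [1y] swap r/2=693/19087: DF=(1 − 693/19087·(0.978000))/(1+693/19087) = 9307/10000 ≈ 0.930700
step 3 [1.5y] swap r/2=771/28316: DF=(1 − 771/28316·(0.978000+0.930700))/(1+771/28316) = 9229/10000 ≈ 0.922900
step 4 [2y] bond c/2=7/160: DF=(857453/800000 − 7/160·(0.978000+0.930700+0.922900))/(1+7/160) = 4541/5000 ≈ 0.908200
step 5 [2.5y] swap r/2=668/23031: DF=(1 − 668/23031·(0.978000+0.930700+0.922900+0.908200))/(1+668/23031) = 1083/1250 ≈ 0.866400
step 6 [3y] zero: DF = P = 2119/2500 ≈ 0.847600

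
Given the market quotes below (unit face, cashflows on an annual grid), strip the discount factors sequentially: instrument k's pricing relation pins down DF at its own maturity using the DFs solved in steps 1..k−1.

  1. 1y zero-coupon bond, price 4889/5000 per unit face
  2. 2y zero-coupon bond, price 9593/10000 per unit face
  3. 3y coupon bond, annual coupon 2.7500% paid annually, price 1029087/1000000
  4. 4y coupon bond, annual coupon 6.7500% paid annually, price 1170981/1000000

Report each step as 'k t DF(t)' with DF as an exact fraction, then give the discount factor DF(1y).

step 1 [1y] zero: DF = P = 4889/5000 ≈ 0.977800
step 2 [2y] zero: DF = P = 9593/10000 ≈ 0.959300
step 3 [3y] bond c/1=11/400: DF=(1029087/1000000 − 11/400·(0.977800+0.959300))/(1+11/400) = 9497/10000 ≈ 0.949700
step 4 [4y] bond c/1=27/400: DF=(1170981/1000000 − 27/400·(0.977800+0.959300+0.949700))/(1+27/400) = 1143/1250 ≈ 0.914400

1 1 4889/5000
2 2 9593/10000
3 3 9497/10000
4 4 1143/1250
DF(1y) = 4889/5000 ≈ 0.977800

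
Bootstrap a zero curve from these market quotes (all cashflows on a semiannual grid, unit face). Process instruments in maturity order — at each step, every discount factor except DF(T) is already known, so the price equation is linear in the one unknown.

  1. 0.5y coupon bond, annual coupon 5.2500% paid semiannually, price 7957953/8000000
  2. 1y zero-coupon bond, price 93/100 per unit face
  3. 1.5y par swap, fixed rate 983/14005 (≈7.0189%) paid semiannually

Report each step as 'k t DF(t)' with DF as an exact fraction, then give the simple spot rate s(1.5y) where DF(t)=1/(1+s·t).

step 1 [0.5y] bond c/2=21/800: DF=(7957953/8000000 − 21/800·(0))/(1+21/800) = 9693/10000 ≈ 0.969300
step 2 [1y] zero: DF = P = 93/100 ≈ 0.930000
step 3 [1.5y] swap r/2=983/28010: DF=(1 − 983/28010·(0.969300+0.930000))/(1+983/28010) = 9017/10000 ≈ 0.901700

1 1/2 9693/10000
2 1 93/100
3 3/2 9017/10000
s(1.5y) = (1/(9017/10000) − 1)/(3/2) = 1966/27051 ≈ 7.2678%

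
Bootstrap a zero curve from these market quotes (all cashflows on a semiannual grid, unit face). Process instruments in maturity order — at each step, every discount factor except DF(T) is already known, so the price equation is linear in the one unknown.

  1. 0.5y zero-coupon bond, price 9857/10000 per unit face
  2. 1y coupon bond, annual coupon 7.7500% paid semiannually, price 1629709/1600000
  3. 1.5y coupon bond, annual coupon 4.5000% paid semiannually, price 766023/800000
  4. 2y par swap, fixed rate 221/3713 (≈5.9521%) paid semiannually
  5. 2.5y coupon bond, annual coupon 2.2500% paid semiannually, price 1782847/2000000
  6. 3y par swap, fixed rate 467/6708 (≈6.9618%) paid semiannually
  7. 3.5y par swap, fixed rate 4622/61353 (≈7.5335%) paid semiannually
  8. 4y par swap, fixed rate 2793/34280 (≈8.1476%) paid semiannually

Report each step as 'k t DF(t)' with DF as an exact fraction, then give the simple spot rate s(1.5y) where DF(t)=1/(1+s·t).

step 1 [0.5y] zero: DF = P = 9857/10000 ≈ 0.985700
step 2 [1y] bond c/2=31/800: DF=(1629709/1600000 − 31/800·(0.985700))/(1+31/800) = 4719/5000 ≈ 0.943800
step 3 [1.5y] bond c/2=9/400: DF=(766023/800000 − 9/400·(0.985700+0.943800))/(1+9/400) = 447/500 ≈ 0.894000
step 4 [2y] swap r/2=221/7426: DF=(1 − 221/7426·(0.985700+0.943800+0.894000))/(1+221/7426) = 1779/2000 ≈ 0.889500
step 5 [2.5y] bond c/2=9/800: DF=(1782847/2000000 − 9/800·(0.985700+0.943800+0.894000+0.889500))/(1+9/800) = 4201/5000 ≈ 0.840200
step 6 [3y] swap r/2=467/13416: DF=(1 − 467/13416·(0.985700+0.943800+0.894000+0.889500+0.840200))/(1+467/13416) = 2033/2500 ≈ 0.813200
step 7 [3.5y] swap r/2=2311/61353: DF=(1 − 2311/61353·(0.985700+0.943800+0.894000+0.889500+0.840200+0.813200))/(1+2311/61353) = 7689/10000 ≈ 0.768900
step 8 [4y] swap r/2=2793/68560: DF=(1 − 2793/68560·(0.985700+0.943800+0.894000+0.889500+0.840200+0.813200+0.768900))/(1+2793/68560) = 7207/10000 ≈ 0.720700

1 1/2 9857/10000
2 1 4719/5000
3 3/2 447/500
4 2 1779/2000
5 5/2 4201/5000
6 3 2033/2500
7 7/2 7689/10000
8 4 7207/10000
s(1.5y) = (1/(447/500) − 1)/(3/2) = 106/1341 ≈ 7.9045%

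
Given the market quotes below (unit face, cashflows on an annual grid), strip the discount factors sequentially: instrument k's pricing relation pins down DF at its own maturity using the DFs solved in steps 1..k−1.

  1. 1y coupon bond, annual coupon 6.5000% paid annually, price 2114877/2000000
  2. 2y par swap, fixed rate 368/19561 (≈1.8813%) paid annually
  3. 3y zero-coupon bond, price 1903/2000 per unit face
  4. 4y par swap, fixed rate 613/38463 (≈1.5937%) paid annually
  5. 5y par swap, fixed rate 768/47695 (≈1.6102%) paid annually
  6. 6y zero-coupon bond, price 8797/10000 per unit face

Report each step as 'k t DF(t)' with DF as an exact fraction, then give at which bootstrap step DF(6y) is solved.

1 1 9929/10000
2 2 602/625
3 3 1903/2000
4 4 9387/10000
5 5 577/625
6 6 8797/10000
DF(6y) is solved at step 6

step 1 [1y] bond c/1=13/200: DF=(2114877/2000000 − 13/200·(0))/(1+13/200) = 9929/10000 ≈ 0.992900
step 2 [2y] swap r/1=368/19561: DF=(1 − 368/19561·(0.992900))/(1+368/19561) = 602/625 ≈ 0.963200
step 3 [3y] zero: DF = P = 1903/2000 ≈ 0.951500
step 4 [4y] swap r/1=613/38463: DF=(1 − 613/38463·(0.992900+0.963200+0.951500))/(1+613/38463) = 9387/10000 ≈ 0.938700
step 5 [5y] swap r/1=768/47695: DF=(1 − 768/47695·(0.992900+0.963200+0.951500+0.938700))/(1+768/47695) = 577/625 ≈ 0.923200
step 6 [6y] zero: DF = P = 8797/10000 ≈ 0.879700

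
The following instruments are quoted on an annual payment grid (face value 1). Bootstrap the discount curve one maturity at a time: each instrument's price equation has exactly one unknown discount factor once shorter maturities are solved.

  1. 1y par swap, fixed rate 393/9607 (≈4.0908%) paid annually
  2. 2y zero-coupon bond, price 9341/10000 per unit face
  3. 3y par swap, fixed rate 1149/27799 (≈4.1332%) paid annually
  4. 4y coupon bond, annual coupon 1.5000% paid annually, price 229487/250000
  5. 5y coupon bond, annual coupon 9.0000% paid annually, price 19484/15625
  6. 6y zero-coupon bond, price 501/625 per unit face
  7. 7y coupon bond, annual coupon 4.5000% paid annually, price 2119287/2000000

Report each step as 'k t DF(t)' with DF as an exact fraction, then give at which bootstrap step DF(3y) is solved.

1 1 9607/10000
2 2 9341/10000
3 3 8851/10000
4 4 8633/10000
5 5 527/625
6 6 501/625
7 7 7863/10000
DF(3y) is solved at step 3

step 1 [1y] swap r/1=393/9607: DF=(1 − 393/9607·(0))/(1+393/9607) = 9607/10000 ≈ 0.960700
step 2 [2y] zero: DF = P = 9341/10000 ≈ 0.934100
step 3 [3y] swap r/1=1149/27799: DF=(1 − 1149/27799·(0.960700+0.934100))/(1+1149/27799) = 8851/10000 ≈ 0.885100
step 4 [4y] bond c/1=3/200: DF=(229487/250000 − 3/200·(0.960700+0.934100+0.885100))/(1+3/200) = 8633/10000 ≈ 0.863300
step 5 [5y] bond c/1=9/100: DF=(19484/15625 − 9/100·(0.960700+0.934100+0.885100+0.863300))/(1+9/100) = 527/625 ≈ 0.843200
step 6 [6y] zero: DF = P = 501/625 ≈ 0.801600
step 7 [7y] bond c/1=9/200: DF=(2119287/2000000 − 9/200·(0.960700+0.934100+0.885100+0.863300+0.843200+0.801600))/(1+9/200) = 7863/10000 ≈ 0.786300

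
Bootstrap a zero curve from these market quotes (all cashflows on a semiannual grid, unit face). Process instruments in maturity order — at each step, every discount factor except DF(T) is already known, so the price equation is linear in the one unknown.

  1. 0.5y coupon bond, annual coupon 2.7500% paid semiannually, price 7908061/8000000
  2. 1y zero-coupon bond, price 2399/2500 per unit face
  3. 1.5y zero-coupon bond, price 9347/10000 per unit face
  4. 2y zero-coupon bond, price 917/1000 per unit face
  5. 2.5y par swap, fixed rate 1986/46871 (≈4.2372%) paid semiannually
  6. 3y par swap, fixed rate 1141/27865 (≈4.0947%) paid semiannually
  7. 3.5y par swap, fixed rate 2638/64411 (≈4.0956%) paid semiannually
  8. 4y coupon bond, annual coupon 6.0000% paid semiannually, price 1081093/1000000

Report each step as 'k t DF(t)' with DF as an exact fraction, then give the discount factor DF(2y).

step 1 [0.5y] bond c/2=11/800: DF=(7908061/8000000 − 11/800·(0))/(1+11/800) = 9751/10000 ≈ 0.975100
step 2 [1y] zero: DF = P = 2399/2500 ≈ 0.959600
step 3 [1.5y] zero: DF = P = 9347/10000 ≈ 0.934700
step 4 [2y] zero: DF = P = 917/1000 ≈ 0.917000
step 5 [2.5y] swap r/2=993/46871: DF=(1 − 993/46871·(0.975100+0.959600+0.934700+0.917000))/(1+993/46871) = 9007/10000 ≈ 0.900700
step 6 [3y] swap r/2=1141/55730: DF=(1 − 1141/55730·(0.975100+0.959600+0.934700+0.917000+0.900700))/(1+1141/55730) = 8859/10000 ≈ 0.885900
step 7 [3.5y] swap r/2=1319/64411: DF=(1 − 1319/64411·(0.975100+0.959600+0.934700+0.917000+0.900700+0.885900))/(1+1319/64411) = 8681/10000 ≈ 0.868100
step 8 [4y] bond c/2=3/100: DF=(1081093/1000000 − 3/100·(0.975100+0.959600+0.934700+0.917000+0.900700+0.885900+0.868100))/(1+3/100) = 431/500 ≈ 0.862000

1 1/2 9751/10000
2 1 2399/2500
3 3/2 9347/10000
4 2 917/1000
5 5/2 9007/10000
6 3 8859/10000
7 7/2 8681/10000
8 4 431/500
DF(2y) = 917/1000 ≈ 0.917000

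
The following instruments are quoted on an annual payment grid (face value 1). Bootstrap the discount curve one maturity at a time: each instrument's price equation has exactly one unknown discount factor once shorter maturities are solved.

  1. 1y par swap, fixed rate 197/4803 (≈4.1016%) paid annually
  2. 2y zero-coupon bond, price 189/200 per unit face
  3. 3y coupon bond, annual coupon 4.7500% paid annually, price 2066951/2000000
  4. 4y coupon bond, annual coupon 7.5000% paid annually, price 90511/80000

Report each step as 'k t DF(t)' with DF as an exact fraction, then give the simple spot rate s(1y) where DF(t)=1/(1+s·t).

step 1 [1y] swap r/1=197/4803: DF=(1 − 197/4803·(0))/(1+197/4803) = 4803/5000 ≈ 0.960600
step 2 [2y] zero: DF = P = 189/200 ≈ 0.945000
step 3 [3y] bond c/1=19/400: DF=(2066951/2000000 − 19/400·(0.960600+0.945000))/(1+19/400) = 4501/5000 ≈ 0.900200
step 4 [4y] bond c/1=3/40: DF=(90511/80000 − 3/40·(0.960600+0.945000+0.900200))/(1+3/40) = 8567/10000 ≈ 0.856700

1 1 4803/5000
2 2 189/200
3 3 4501/5000
4 4 8567/10000
s(1y) = (1/(4803/5000) − 1)/(1) = 197/4803 ≈ 4.1016%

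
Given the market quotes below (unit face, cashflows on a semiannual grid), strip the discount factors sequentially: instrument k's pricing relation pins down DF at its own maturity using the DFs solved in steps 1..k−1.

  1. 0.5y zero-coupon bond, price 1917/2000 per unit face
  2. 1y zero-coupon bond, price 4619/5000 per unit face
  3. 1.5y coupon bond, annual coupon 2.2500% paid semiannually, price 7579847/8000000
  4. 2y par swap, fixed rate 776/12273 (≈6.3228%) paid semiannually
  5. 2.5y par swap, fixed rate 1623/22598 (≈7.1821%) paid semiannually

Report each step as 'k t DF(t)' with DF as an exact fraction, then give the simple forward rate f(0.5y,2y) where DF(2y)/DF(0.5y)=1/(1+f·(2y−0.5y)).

step 1 [0.5y] zero: DF = P = 1917/2000 ≈ 0.958500
step 2 [1y] zero: DF = P = 4619/5000 ≈ 0.923800
step 3 [1.5y] bond c/2=9/800: DF=(7579847/8000000 − 9/800·(0.958500+0.923800))/(1+9/800) = 229/250 ≈ 0.916000
step 4 [2y] swap r/2=388/12273: DF=(1 − 388/12273·(0.958500+0.923800+0.916000))/(1+388/12273) = 2209/2500 ≈ 0.883600
step 5 [2.5y] swap r/2=1623/45196: DF=(1 − 1623/45196·(0.958500+0.923800+0.916000+0.883600))/(1+1623/45196) = 8377/10000 ≈ 0.837700

1 1/2 1917/2000
2 1 4619/5000
3 3/2 229/250
4 2 2209/2500
5 5/2 8377/10000
f(0.5y,2y) = ((1917/2000)/(2209/2500) − 1)/(3/2) = 749/13254 ≈ 5.6511%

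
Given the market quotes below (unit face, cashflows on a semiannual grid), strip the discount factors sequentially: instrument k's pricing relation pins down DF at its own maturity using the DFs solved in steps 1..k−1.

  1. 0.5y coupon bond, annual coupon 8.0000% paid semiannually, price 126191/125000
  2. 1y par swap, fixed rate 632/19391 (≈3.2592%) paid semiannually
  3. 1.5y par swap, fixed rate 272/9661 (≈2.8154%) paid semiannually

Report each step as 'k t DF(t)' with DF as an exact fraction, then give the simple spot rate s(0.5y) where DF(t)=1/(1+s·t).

1 1/2 9707/10000
2 1 2421/2500
3 3/2 1199/1250
s(0.5y) = (1/(9707/10000) − 1)/(1/2) = 586/9707 ≈ 6.0369%

step 1 [0.5y] bond c/2=1/25: DF=(126191/125000 − 1/25·(0))/(1+1/25) = 9707/10000 ≈ 0.970700
step 2 [1y] swap r/2=316/19391: DF=(1 − 316/19391·(0.970700))/(1+316/19391) = 2421/2500 ≈ 0.968400
step 3 [1.5y] swap r/2=136/9661: DF=(1 − 136/9661·(0.970700+0.968400))/(1+136/9661) = 1199/1250 ≈ 0.959200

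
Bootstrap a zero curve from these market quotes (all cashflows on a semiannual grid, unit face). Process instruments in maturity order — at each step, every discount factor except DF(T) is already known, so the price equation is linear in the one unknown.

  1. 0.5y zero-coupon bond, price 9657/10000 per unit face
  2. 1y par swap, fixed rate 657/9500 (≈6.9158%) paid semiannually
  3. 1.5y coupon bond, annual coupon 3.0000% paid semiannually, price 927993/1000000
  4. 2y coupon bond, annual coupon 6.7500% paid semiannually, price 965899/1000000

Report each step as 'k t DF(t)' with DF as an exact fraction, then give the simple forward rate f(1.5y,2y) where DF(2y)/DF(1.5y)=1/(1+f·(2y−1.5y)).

step 1 [0.5y] zero: DF = P = 9657/10000 ≈ 0.965700
step 2 [1y] swap r/2=657/19000: DF=(1 − 657/19000·(0.965700))/(1+657/19000) = 9343/10000 ≈ 0.934300
step 3 [1.5y] bond c/2=3/200: DF=(927993/1000000 − 3/200·(0.965700+0.934300))/(1+3/200) = 4431/5000 ≈ 0.886200
step 4 [2y] bond c/2=27/800: DF=(965899/1000000 − 27/800·(0.965700+0.934300+0.886200))/(1+27/800) = 4217/5000 ≈ 0.843400

1 1/2 9657/10000
2 1 9343/10000
3 3/2 4431/5000
4 2 4217/5000
f(1.5y,2y) = ((4431/5000)/(4217/5000) − 1)/(1/2) = 428/4217 ≈ 10.1494%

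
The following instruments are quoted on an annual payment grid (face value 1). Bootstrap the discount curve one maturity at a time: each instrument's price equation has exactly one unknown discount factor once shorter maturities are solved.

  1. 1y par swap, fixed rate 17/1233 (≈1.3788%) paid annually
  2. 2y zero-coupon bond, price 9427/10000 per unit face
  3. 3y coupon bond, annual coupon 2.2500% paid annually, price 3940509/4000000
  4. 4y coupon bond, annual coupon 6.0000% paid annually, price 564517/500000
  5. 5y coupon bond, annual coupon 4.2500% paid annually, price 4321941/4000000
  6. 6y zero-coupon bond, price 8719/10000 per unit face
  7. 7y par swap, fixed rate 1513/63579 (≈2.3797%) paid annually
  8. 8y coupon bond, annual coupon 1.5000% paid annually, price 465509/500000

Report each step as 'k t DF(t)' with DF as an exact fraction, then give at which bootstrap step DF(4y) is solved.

1 1 1233/1250
2 2 9427/10000
3 3 921/1000
4 4 4519/5000
5 5 4417/5000
6 6 8719/10000
7 7 8487/10000
8 8 8233/10000
DF(4y) is solved at step 4

step 1 [1y] swap r/1=17/1233: DF=(1 − 17/1233·(0))/(1+17/1233) = 1233/1250 ≈ 0.986400
step 2 [2y] zero: DF = P = 9427/10000 ≈ 0.942700
step 3 [3y] bond c/1=9/400: DF=(3940509/4000000 − 9/400·(0.986400+0.942700))/(1+9/400) = 921/1000 ≈ 0.921000
step 4 [4y] bond c/1=3/50: DF=(564517/500000 − 3/50·(0.986400+0.942700+0.921000))/(1+3/50) = 4519/5000 ≈ 0.903800
step 5 [5y] bond c/1=17/400: DF=(4321941/4000000 − 17/400·(0.986400+0.942700+0.921000+0.903800))/(1+17/400) = 4417/5000 ≈ 0.883400
step 6 [6y] zero: DF = P = 8719/10000 ≈ 0.871900
step 7 [7y] swap r/1=1513/63579: DF=(1 − 1513/63579·(0.986400+0.942700+0.921000+0.903800+0.883400+0.871900))/(1+1513/63579) = 8487/10000 ≈ 0.848700
step 8 [8y] bond c/1=3/200: DF=(465509/500000 − 3/200·(0.986400+0.942700+0.921000+0.903800+0.883400+0.871900+0.848700))/(1+3/200) = 8233/10000 ≈ 0.823300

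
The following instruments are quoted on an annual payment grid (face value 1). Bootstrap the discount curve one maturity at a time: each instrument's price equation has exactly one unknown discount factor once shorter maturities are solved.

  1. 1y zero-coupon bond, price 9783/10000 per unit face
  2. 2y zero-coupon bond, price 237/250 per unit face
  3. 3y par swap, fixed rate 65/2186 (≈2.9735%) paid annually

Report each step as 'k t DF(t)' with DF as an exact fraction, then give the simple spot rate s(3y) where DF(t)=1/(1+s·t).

1 1 9783/10000
2 2 237/250
3 3 1831/2000
s(3y) = (1/(1831/2000) − 1)/(3) = 169/5493 ≈ 3.0766%

step 1 [1y] zero: DF = P = 9783/10000 ≈ 0.978300
step 2 [2y] zero: DF = P = 237/250 ≈ 0.948000
step 3 [3y] swap r/1=65/2186: DF=(1 − 65/2186·(0.978300+0.948000))/(1+65/2186) = 1831/2000 ≈ 0.915500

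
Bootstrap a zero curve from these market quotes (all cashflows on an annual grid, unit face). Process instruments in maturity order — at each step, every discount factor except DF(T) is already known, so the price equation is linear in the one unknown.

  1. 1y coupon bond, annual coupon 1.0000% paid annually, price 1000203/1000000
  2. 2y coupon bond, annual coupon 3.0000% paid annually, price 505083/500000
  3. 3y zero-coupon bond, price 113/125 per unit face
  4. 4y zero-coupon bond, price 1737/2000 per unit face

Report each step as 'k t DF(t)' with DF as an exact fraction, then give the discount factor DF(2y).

step 1 [1y] bond c/1=1/100: DF=(1000203/1000000 − 1/100·(0))/(1+1/100) = 9903/10000 ≈ 0.990300
step 2 [2y] bond c/1=3/100: DF=(505083/500000 − 3/100·(0.990300))/(1+3/100) = 9519/10000 ≈ 0.951900
step 3 [3y] zero: DF = P = 113/125 ≈ 0.904000
step 4 [4y] zero: DF = P = 1737/2000 ≈ 0.868500

1 1 9903/10000
2 2 9519/10000
3 3 113/125
4 4 1737/2000
DF(2y) = 9519/10000 ≈ 0.951900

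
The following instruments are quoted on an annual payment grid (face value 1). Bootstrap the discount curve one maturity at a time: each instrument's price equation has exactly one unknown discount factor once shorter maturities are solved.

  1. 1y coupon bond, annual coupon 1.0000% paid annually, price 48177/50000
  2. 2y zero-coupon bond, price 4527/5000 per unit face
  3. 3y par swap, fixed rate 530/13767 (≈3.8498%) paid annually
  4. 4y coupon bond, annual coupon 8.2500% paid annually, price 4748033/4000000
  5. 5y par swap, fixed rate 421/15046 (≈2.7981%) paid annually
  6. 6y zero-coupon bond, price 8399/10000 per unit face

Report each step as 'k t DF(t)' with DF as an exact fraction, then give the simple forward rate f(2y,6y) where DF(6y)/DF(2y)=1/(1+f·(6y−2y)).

step 1 [1y] bond c/1=1/100: DF=(48177/50000 − 1/100·(0))/(1+1/100) = 477/500 ≈ 0.954000
step 2 [2y] zero: DF = P = 4527/5000 ≈ 0.905400
step 3 [3y] swap r/1=530/13767: DF=(1 − 530/13767·(0.954000+0.905400))/(1+530/13767) = 447/500 ≈ 0.894000
step 4 [4y] bond c/1=33/400: DF=(4748033/4000000 − 33/400·(0.954000+0.905400+0.894000))/(1+33/400) = 8867/10000 ≈ 0.886700
step 5 [5y] swap r/1=421/15046: DF=(1 − 421/15046·(0.954000+0.905400+0.894000+0.886700))/(1+421/15046) = 8737/10000 ≈ 0.873700
step 6 [6y] zero: DF = P = 8399/10000 ≈ 0.839900

1 1 477/500
2 2 4527/5000
3 3 447/500
4 4 8867/10000
5 5 8737/10000
6 6 8399/10000
f(2y,6y) = ((4527/5000)/(8399/10000) − 1)/(4) = 655/33596 ≈ 1.9496%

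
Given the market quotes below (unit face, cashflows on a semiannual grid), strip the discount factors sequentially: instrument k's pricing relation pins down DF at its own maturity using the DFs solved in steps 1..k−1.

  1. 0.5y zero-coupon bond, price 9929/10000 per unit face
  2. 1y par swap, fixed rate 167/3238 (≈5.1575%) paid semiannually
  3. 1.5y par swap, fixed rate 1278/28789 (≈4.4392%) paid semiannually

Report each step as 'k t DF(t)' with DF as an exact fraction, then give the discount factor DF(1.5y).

1 1/2 9929/10000
2 1 9499/10000
3 3/2 9361/10000
DF(1.5y) = 9361/10000 ≈ 0.936100

step 1 [0.5y] zero: DF = P = 9929/10000 ≈ 0.992900
step 2 [1y] swap r/2=167/6476: DF=(1 − 167/6476·(0.992900))/(1+167/6476) = 9499/10000 ≈ 0.949900
step 3 [1.5y] swap r/2=639/28789: DF=(1 − 639/28789·(0.992900+0.949900))/(1+639/28789) = 9361/10000 ≈ 0.936100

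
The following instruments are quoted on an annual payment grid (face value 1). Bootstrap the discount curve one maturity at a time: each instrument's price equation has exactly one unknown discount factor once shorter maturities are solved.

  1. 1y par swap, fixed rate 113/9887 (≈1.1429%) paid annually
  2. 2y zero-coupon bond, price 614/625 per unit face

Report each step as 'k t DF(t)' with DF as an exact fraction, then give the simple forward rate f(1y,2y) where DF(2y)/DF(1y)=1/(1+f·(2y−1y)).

step 1 [1y] swap r/1=113/9887: DF=(1 − 113/9887·(0))/(1+113/9887) = 9887/10000 ≈ 0.988700
step 2 [2y] zero: DF = P = 614/625 ≈ 0.982400

1 1 9887/10000
2 2 614/625
f(1y,2y) = ((9887/10000)/(614/625) − 1)/(1) = 63/9824 ≈ 0.6413%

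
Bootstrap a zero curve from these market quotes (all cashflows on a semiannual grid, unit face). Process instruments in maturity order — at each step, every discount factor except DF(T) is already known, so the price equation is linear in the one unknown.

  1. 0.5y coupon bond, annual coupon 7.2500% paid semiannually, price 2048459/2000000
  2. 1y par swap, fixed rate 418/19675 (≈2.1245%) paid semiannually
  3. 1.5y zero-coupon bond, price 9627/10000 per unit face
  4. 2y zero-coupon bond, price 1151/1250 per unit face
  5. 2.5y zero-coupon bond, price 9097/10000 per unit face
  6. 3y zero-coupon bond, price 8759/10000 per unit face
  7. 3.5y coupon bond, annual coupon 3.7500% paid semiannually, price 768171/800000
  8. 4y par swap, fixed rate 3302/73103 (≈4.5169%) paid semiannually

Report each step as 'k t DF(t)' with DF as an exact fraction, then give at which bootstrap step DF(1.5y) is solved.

1 1/2 2471/2500
2 1 9791/10000
3 3/2 9627/10000
4 2 1151/1250
5 5/2 9097/10000
6 3 8759/10000
7 7/2 2097/2500
8 4 8349/10000
DF(1.5y) is solved at step 3

step 1 [0.5y] bond c/2=29/800: DF=(2048459/2000000 − 29/800·(0))/(1+29/800) = 2471/2500 ≈ 0.988400
step 2 [1y] swap r/2=209/19675: DF=(1 − 209/19675·(0.988400))/(1+209/19675) = 9791/10000 ≈ 0.979100
step 3 [1.5y] zero: DF = P = 9627/10000 ≈ 0.962700
step 4 [2y] zero: DF = P = 1151/1250 ≈ 0.920800
step 5 [2.5y] zero: DF = P = 9097/10000 ≈ 0.909700
step 6 [3y] zero: DF = P = 8759/10000 ≈ 0.875900
step 7 [3.5y] bond c/2=3/160: DF=(768171/800000 − 3/160·(0.988400+0.979100+0.962700+0.920800+0.909700+0.875900))/(1+3/160) = 2097/2500 ≈ 0.838800
step 8 [4y] swap r/2=1651/73103: DF=(1 − 1651/73103·(0.988400+0.979100+0.962700+0.920800+0.909700+0.875900+0.838800))/(1+1651/73103) = 8349/10000 ≈ 0.834900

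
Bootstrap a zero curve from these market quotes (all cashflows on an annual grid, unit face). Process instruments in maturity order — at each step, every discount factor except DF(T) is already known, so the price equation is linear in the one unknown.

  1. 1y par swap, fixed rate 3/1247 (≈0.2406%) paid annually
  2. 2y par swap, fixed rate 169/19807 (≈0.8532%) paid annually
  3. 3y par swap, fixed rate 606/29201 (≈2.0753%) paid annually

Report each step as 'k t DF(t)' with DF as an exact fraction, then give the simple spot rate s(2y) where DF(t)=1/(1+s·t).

step 1 [1y] swap r/1=3/1247: DF=(1 − 3/1247·(0))/(1+3/1247) = 1247/1250 ≈ 0.997600
step 2 [2y] swap r/1=169/19807: DF=(1 − 169/19807·(0.997600))/(1+169/19807) = 9831/10000 ≈ 0.983100
step 3 [3y] swap r/1=606/29201: DF=(1 − 606/29201·(0.997600+0.983100))/(1+606/29201) = 4697/5000 ≈ 0.939400

1 1 1247/1250
2 2 9831/10000
3 3 4697/5000
s(2y) = (1/(9831/10000) − 1)/(2) = 169/19662 ≈ 0.8595%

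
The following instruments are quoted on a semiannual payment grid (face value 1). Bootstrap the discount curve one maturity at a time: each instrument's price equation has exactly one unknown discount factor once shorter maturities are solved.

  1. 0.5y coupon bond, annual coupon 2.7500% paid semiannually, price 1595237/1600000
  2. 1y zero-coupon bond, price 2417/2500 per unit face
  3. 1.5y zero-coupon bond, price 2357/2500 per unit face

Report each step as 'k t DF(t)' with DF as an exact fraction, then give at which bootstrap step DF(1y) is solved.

1 1/2 1967/2000
2 1 2417/2500
3 3/2 2357/2500
DF(1y) is solved at step 2

step 1 [0.5y] bond c/2=11/800: DF=(1595237/1600000 − 11/800·(0))/(1+11/800) = 1967/2000 ≈ 0.983500
step 2 [1y] zero: DF = P = 2417/2500 ≈ 0.966800
step 3 [1.5y] zero: DF = P = 2357/2500 ≈ 0.942800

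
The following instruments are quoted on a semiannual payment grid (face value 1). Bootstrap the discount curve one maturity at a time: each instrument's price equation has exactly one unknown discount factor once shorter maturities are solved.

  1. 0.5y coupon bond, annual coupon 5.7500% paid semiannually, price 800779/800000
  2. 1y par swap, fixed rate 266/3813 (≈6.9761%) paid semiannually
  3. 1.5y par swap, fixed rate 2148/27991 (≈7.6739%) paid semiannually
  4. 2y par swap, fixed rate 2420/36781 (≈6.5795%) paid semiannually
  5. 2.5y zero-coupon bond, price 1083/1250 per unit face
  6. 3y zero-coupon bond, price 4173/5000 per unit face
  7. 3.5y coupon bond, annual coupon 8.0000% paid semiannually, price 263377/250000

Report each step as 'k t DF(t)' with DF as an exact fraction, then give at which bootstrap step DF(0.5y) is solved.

1 1/2 973/1000
2 1 1867/2000
3 3/2 4463/5000
4 2 879/1000
5 5/2 1083/1250
6 3 4173/5000
7 7/2 8061/10000
DF(0.5y) is solved at step 1

step 1 [0.5y] bond c/2=23/800: DF=(800779/800000 − 23/800·(0))/(1+23/800) = 973/1000 ≈ 0.973000
step 2 [1y] swap r/2=133/3813: DF=(1 − 133/3813·(0.973000))/(1+133/3813) = 1867/2000 ≈ 0.933500
step 3 [1.5y] swap r/2=1074/27991: DF=(1 − 1074/27991·(0.973000+0.933500))/(1+1074/27991) = 4463/5000 ≈ 0.892600
step 4 [2y] swap r/2=1210/36781: DF=(1 − 1210/36781·(0.973000+0.933500+0.892600))/(1+1210/36781) = 879/1000 ≈ 0.879000
step 5 [2.5y] zero: DF = P = 1083/1250 ≈ 0.866400
step 6 [3y] zero: DF = P = 4173/5000 ≈ 0.834600
step 7 [3.5y] bond c/2=1/25: DF=(263377/250000 − 1/25·(0.973000+0.933500+0.892600+0.879000+0.866400+0.834600))/(1+1/25) = 8061/10000 ≈ 0.806100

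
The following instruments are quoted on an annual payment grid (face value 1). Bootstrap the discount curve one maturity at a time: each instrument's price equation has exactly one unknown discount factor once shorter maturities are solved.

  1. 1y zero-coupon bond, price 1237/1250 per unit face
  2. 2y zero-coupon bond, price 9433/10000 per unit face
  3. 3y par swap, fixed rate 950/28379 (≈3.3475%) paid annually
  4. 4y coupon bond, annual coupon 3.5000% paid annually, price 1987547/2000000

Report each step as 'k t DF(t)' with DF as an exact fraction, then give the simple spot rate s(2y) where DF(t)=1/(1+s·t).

step 1 [1y] zero: DF = P = 1237/1250 ≈ 0.989600
step 2 [2y] zero: DF = P = 9433/10000 ≈ 0.943300
step 3 [3y] swap r/1=950/28379: DF=(1 − 950/28379·(0.989600+0.943300))/(1+950/28379) = 181/200 ≈ 0.905000
step 4 [4y] bond c/1=7/200: DF=(1987547/2000000 − 7/200·(0.989600+0.943300+0.905000))/(1+7/200) = 4321/5000 ≈ 0.864200

1 1 1237/1250
2 2 9433/10000
3 3 181/200
4 4 4321/5000
s(2y) = (1/(9433/10000) − 1)/(2) = 567/18866 ≈ 3.0054%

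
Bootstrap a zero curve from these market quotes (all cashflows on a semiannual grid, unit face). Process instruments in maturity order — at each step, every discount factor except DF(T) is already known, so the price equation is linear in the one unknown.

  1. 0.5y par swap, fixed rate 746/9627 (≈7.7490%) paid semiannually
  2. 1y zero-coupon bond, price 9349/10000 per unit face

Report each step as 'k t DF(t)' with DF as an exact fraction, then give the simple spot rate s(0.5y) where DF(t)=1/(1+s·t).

step 1 [0.5y] swap r/2=373/9627: DF=(1 − 373/9627·(0))/(1+373/9627) = 9627/10000 ≈ 0.962700
step 2 [1y] zero: DF = P = 9349/10000 ≈ 0.934900

1 1/2 9627/10000
2 1 9349/10000
s(0.5y) = (1/(9627/10000) − 1)/(1/2) = 746/9627 ≈ 7.7490%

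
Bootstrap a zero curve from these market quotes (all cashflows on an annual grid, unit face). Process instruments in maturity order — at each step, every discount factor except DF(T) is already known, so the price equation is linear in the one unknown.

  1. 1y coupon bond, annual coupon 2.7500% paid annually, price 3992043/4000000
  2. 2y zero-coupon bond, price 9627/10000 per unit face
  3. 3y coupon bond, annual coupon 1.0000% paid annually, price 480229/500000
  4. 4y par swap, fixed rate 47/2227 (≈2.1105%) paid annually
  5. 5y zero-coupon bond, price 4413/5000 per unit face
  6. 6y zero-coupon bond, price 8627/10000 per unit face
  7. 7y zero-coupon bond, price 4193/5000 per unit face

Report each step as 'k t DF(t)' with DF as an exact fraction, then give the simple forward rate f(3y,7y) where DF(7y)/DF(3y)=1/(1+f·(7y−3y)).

step 1 [1y] bond c/1=11/400: DF=(3992043/4000000 − 11/400·(0))/(1+11/400) = 9713/10000 ≈ 0.971300
step 2 [2y] zero: DF = P = 9627/10000 ≈ 0.962700
step 3 [3y] bond c/1=1/100: DF=(480229/500000 − 1/100·(0.971300+0.962700))/(1+1/100) = 4659/5000 ≈ 0.931800
step 4 [4y] swap r/1=47/2227: DF=(1 − 47/2227·(0.971300+0.962700+0.931800))/(1+47/2227) = 9201/10000 ≈ 0.920100
step 5 [5y] zero: DF = P = 4413/5000 ≈ 0.882600
step 6 [6y] zero: DF = P = 8627/10000 ≈ 0.862700
step 7 [7y] zero: DF = P = 4193/5000 ≈ 0.838600

1 1 9713/10000
2 2 9627/10000
3 3 4659/5000
4 4 9201/10000
5 5 4413/5000
6 6 8627/10000
7 7 4193/5000
f(3y,7y) = ((4659/5000)/(4193/5000) − 1)/(4) = 233/8386 ≈ 2.7784%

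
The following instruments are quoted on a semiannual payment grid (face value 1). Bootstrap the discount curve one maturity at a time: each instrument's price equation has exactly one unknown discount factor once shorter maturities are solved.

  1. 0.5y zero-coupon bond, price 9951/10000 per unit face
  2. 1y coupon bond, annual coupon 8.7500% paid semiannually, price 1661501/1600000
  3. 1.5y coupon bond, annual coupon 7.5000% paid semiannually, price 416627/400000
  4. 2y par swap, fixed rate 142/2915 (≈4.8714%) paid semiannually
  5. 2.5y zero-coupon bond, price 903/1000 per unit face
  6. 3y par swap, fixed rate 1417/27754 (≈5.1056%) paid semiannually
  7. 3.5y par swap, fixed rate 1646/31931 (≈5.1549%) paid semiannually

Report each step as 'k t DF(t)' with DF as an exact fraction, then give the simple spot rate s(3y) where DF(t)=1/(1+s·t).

1 1/2 9951/10000
2 1 2383/2500
3 3/2 1867/2000
4 2 9077/10000
5 5/2 903/1000
6 3 8583/10000
7 7/2 4177/5000
s(3y) = (1/(8583/10000) − 1)/(3) = 1417/25749 ≈ 5.5031%

step 1 [0.5y] zero: DF = P = 9951/10000 ≈ 0.995100
step 2 [1y] bond c/2=7/160: DF=(1661501/1600000 − 7/160·(0.995100))/(1+7/160) = 2383/2500 ≈ 0.953200
step 3 [1.5y] bond c/2=3/80: DF=(416627/400000 − 3/80·(0.995100+0.953200))/(1+3/80) = 1867/2000 ≈ 0.933500
step 4 [2y] swap r/2=71/2915: DF=(1 − 71/2915·(0.995100+0.953200+0.933500))/(1+71/2915) = 9077/10000 ≈ 0.907700
step 5 [2.5y] zero: DF = P = 903/1000 ≈ 0.903000
step 6 [3y] swap r/2=1417/55508: DF=(1 − 1417/55508·(0.995100+0.953200+0.933500+0.907700+0.903000))/(1+1417/55508) = 8583/10000 ≈ 0.858300
step 7 [3.5y] swap r/2=823/31931: DF=(1 − 823/31931·(0.995100+0.953200+0.933500+0.907700+0.903000+0.858300))/(1+823/31931) = 4177/5000 ≈ 0.835400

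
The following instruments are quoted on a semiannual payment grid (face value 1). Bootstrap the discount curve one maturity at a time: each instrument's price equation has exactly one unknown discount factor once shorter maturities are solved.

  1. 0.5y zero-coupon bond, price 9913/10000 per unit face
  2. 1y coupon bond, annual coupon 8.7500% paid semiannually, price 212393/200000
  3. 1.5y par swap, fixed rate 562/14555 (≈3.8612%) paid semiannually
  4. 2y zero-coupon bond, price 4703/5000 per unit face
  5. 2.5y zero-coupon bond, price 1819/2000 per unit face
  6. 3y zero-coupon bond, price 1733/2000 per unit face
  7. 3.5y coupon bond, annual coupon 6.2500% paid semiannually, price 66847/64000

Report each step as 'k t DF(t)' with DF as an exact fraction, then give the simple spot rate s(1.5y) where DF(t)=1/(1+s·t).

1 1/2 9913/10000
2 1 9759/10000
3 3/2 4719/5000
4 2 4703/5000
5 5/2 1819/2000
6 3 1733/2000
7 7/2 8423/10000
s(1.5y) = (1/(4719/5000) − 1)/(3/2) = 562/14157 ≈ 3.9698%

step 1 [0.5y] zero: DF = P = 9913/10000 ≈ 0.991300
step 2 [1y] bond c/2=7/160: DF=(212393/200000 − 7/160·(0.991300))/(1+7/160) = 9759/10000 ≈ 0.975900
step 3 [1.5y] swap r/2=281/14555: DF=(1 − 281/14555·(0.991300+0.975900))/(1+281/14555) = 4719/5000 ≈ 0.943800
step 4 [2y] zero: DF = P = 4703/5000 ≈ 0.940600
step 5 [2.5y] zero: DF = P = 1819/2000 ≈ 0.909500
step 6 [3y] zero: DF = P = 1733/2000 ≈ 0.866500
step 7 [3.5y] bond c/2=1/32: DF=(66847/64000 − 1/32·(0.991300+0.975900+0.943800+0.940600+0.909500+0.866500))/(1+1/32) = 8423/10000 ≈ 0.842300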